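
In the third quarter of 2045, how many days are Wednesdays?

2045-07-01 is a Saturday.
From 2045-07-01 to 2045-09-30 is 92 days inclusive.
92 = 7 × 13 + 1, so there are 13 full weeks plus 1 extra day.
Each full week contributes one Wednesday: 13 so far.
The 1 extra day is Sat — none qualify.
Total: 13 + 0 = 13.

13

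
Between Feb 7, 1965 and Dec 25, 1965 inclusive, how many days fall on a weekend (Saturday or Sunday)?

92

Feb 7, 1965 is a Sunday.
The range spans 322 days (inclusive of both endpoints).
322 = 7 × 46, so the span is exactly 46 full weeks.
Each full week contributes 2 weekend days (Sat, Sun): 46 × 2 = 92.
Total: 92.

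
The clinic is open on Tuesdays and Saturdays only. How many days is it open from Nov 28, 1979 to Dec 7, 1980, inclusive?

Nov 28, 1979 is a Wednesday.
The range spans 376 days (inclusive of both endpoints).
376 = 7 × 53 + 5, so there are 53 full weeks plus 5 extra days.
Each full week contributes 2 days from the set (Tue, Sat): 53 × 2 = 106.
The 5 extra days are Wednesday, Thursday, Friday, Saturday, Sunday — 1 of them qualifies.
Total: 106 + 1 = 107.

107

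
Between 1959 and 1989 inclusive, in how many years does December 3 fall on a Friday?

Day of week of December 3 in each year:
1959: Thu, 1960: Sat, 1961: Sun, 1962: Mon, 1963: Tue, 1964: Thu, 1965: Fri ✓, 1966: Sat, 1967: Sun, 1968: Tue, 1969: Wed, 1970: Thu, 1971: Fri ✓, 1972: Sun, 1973: Mon, 1974: Tue, 1975: Wed, 1976: Fri ✓, 1977: Sat, 1978: Sun, 1979: Mon, 1980: Wed, 1981: Thu, 1982: Fri ✓, 1983: Sat, 1984: Mon, 1985: Tue, 1986: Wed, 1987: Thu, 1988: Sat, 1989: Sun
Fridays: 1965, 1971, 1976, 1982.

4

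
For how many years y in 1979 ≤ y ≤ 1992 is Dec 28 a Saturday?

2

Day of week of December 28 in each year:
1979: Fri, 1980: Sun, 1981: Mon, 1982: Tue, 1983: Wed, 1984: Fri, 1985: Sat ✓, 1986: Sun, 1987: Mon, 1988: Wed, 1989: Thu, 1990: Fri, 1991: Sat ✓, 1992: Mon
Saturdays: 1985, 1991.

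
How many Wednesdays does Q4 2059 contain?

October 1, 2059 is a Wednesday.
That's 92 days from start to end, counting both.
92 = 7 × 13 + 1, so there are 13 full weeks plus 1 extra day.
Each full week contributes one Wednesday: 13 so far.
The 1 extra day is Wednesday — 1 of them qualifies.
Total: 13 + 1 = 14.

14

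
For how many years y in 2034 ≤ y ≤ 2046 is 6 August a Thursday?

2

Day of week of August 6 in each year:
2034: Sun, 2035: Mon, 2036: Wed, 2037: Thu ✓, 2038: Fri, 2039: Sat, 2040: Mon, 2041: Tue, 2042: Wed, 2043: Thu ✓, 2044: Sat, 2045: Sun, 2046: Mon
Thursdays: 2037, 2043.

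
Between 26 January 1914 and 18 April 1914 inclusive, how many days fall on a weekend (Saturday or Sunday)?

26 January 1914 is a Monday.
The range spans 83 days (inclusive of both endpoints).
83 = 7 × 11 + 6, so there are 11 full weeks plus 6 extra days.
Each full week contributes 2 weekend days (Sat, Sun): 11 × 2 = 22.
The 6 extra days are Monday, Tuesday, Wednesday, Thursday, Friday, Saturday — 1 of them qualifies.
Total: 22 + 1 = 23.

23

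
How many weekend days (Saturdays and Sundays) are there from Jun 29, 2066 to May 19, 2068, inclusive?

197

Jun 29, 2066 is a Tuesday.
The range spans 691 days (inclusive of both endpoints).
691 = 7 × 98 + 5, so there are 98 full weeks plus 5 extra days.
Each full week contributes 2 weekend days (Sat, Sun): 98 × 2 = 196.
The 5 extra days are Tue, Wed, Thu, Fri, Sat — 1 of them qualifies.
Total: 196 + 1 = 197.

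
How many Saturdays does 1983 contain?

Jan 1, 1983 is a Saturday.
The range spans 365 days (inclusive of both endpoints).
365 = 7 × 52 + 1, so there are 52 full weeks plus 1 extra day.
Each full week contributes one Saturday: 52 so far.
The 1 extra day is Sat — 1 of them qualifies.
Total: 52 + 1 = 53.

53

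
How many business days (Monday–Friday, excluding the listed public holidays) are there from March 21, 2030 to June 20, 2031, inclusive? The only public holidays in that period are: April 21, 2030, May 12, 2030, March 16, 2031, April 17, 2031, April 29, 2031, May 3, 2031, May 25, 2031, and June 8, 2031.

325 business days

March 21, 2030 is a Thursday.
The range spans 457 days (inclusive of both endpoints).
457 = 7 × 65 + 2, so there are 65 full weeks plus 2 extra days.
Each full week contributes 5 weekdays (Mon–Fri): 65 × 5 = 325.
The 2 extra days are Thu, Fri — 2 of them qualify.
Total: 325 + 2 = 327.
Holidays: April 21, 2030 (Sun); May 12, 2030 (Sun); March 16, 2031 (Sun); April 17, 2031 (Thu); April 29, 2031 (Tue); May 3, 2031 (Sat); May 25, 2031 (Sun); June 8, 2031 (Sun).
2 of the 8 holidays fall on weekdays; the rest are weekends and were already excluded.
Business days: 327 − 2 = 325.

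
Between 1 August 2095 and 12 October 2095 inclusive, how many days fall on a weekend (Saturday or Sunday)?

20

1 August 2095 is a Monday.
That's 73 days from start to end, counting both.
73 = 7 × 10 + 3, so there are 10 full weeks plus 3 extra days.
Each full week contributes 2 weekend days (Sat, Sun): 10 × 2 = 20.
The 3 extra days are Monday, Tuesday, Wednesday — none qualify.
Total: 20 + 0 = 20.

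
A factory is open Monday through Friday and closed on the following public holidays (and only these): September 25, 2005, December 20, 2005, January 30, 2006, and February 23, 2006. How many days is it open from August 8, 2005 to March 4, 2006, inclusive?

147 business days

August 8, 2005 is a Monday.
From August 8, 2005 to March 4, 2006 is 209 days inclusive.
209 = 7 × 29 + 6, so there are 29 full weeks plus 6 extra days.
Each full week contributes 5 weekdays (Mon–Fri): 29 × 5 = 145.
The 6 extra days are Monday, Tuesday, Wednesday, Thursday, Friday, Saturday — 5 of them qualify.
Total: 145 + 5 = 150.
Holidays: September 25, 2005 (Sun); December 20, 2005 (Tue); January 30, 2006 (Mon); February 23, 2006 (Thu).
3 of the 4 holidays fall on weekdays; the rest are weekends and were already excluded.
Business days: 150 − 3 = 147.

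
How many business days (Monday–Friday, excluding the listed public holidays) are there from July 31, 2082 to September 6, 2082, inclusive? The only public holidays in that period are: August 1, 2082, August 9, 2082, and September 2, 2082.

July 31, 2082 is a Friday.
That's 38 days from start to end, counting both.
38 = 7 × 5 + 3, so there are 5 full weeks plus 3 extra days.
Each full week contributes 5 weekdays (Mon–Fri): 5 × 5 = 25.
The 3 extra days are Fri, Sat, Sun — 1 of them qualifies.
Total: 25 + 1 = 26.
Holidays: August 1, 2082 (Sat); August 9, 2082 (Sun); September 2, 2082 (Wed).
1 of the 3 holidays fall on weekdays; the rest are weekends and were already excluded.
Business days: 26 − 1 = 25.

25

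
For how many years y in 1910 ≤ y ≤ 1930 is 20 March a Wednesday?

3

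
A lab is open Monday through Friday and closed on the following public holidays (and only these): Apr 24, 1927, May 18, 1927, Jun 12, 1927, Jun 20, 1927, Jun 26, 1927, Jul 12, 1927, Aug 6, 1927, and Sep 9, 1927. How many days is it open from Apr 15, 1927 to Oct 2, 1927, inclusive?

117

Apr 15, 1927 is a Friday.
That's 171 days from start to end, counting both.
171 = 7 × 24 + 3, so there are 24 full weeks plus 3 extra days.
Each full week contributes 5 weekdays (Mon–Fri): 24 × 5 = 120.
The 3 extra days are Friday, Saturday, Sunday — 1 of them qualifies.
Total: 120 + 1 = 121.
Holidays: Apr 24, 1927 (Sun); May 18, 1927 (Wed); Jun 12, 1927 (Sun); Jun 20, 1927 (Mon); Jun 26, 1927 (Sun); Jul 12, 1927 (Tue); Aug 6, 1927 (Sat); Sep 9, 1927 (Fri).
4 of the 8 holidays fall on weekdays; the rest are weekends and were already excluded.
Business days: 121 − 4 = 117.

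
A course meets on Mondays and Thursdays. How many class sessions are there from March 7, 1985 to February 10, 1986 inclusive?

98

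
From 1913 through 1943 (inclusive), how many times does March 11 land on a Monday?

Day of week of March 11 in each year:
1913: Tue, 1914: Wed, 1915: Thu, 1916: Sat, 1917: Sun, 1918: Mon ✓, 1919: Tue, 1920: Thu, 1921: Fri, 1922: Sat, 1923: Sun, 1924: Tue, 1925: Wed, 1926: Thu, 1927: Fri, 1928: Sun, 1929: Mon ✓, 1930: Tue, 1931: Wed, 1932: Fri, 1933: Sat, 1934: Sun, 1935: Mon ✓, 1936: Wed, 1937: Thu, 1938: Fri, 1939: Sat, 1940: Mon ✓, 1941: Tue, 1942: Wed, 1943: Thu
Mondays: 1918, 1929, 1935, 1940.

4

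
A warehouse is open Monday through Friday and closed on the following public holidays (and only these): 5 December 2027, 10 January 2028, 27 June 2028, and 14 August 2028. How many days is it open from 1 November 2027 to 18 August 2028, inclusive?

207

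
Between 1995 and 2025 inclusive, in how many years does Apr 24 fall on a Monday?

Day of week of April 24 in each year:
1995: Mon ✓, 1996: Wed, 1997: Thu, 1998: Fri, 1999: Sat, 2000: Mon ✓, 2001: Tue, 2002: Wed, 2003: Thu, 2004: Sat, 2005: Sun, 2006: Mon ✓, 2007: Tue, 2008: Thu, 2009: Fri, 2010: Sat, 2011: Sun, 2012: Tue, 2013: Wed, 2014: Thu, 2015: Fri, 2016: Sun, 2017: Mon ✓, 2018: Tue, 2019: Wed, 2020: Fri, 2021: Sat, 2022: Sun, 2023: Mon ✓, 2024: Wed, 2025: Thu
Mondays: 1995, 2000, 2006, 2017, 2023.

5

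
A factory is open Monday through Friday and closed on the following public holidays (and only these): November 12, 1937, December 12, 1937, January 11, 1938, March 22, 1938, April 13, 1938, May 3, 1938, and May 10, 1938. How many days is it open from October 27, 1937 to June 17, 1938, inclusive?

162 business days

October 27, 1937 is a Wednesday.
That's 234 days from start to end, counting both.
234 = 7 × 33 + 3, so there are 33 full weeks plus 3 extra days.
Each full week contributes 5 weekdays (Mon–Fri): 33 × 5 = 165.
The 3 extra days are Wednesday, Thursday, Friday — 3 of them qualify.
Total: 165 + 3 = 168.
Holidays: November 12, 1937 (Fri); December 12, 1937 (Sun); January 11, 1938 (Tue); March 22, 1938 (Tue); April 13, 1938 (Wed); May 3, 1938 (Tue); May 10, 1938 (Tue).
6 of the 7 holidays fall on weekdays; the rest are weekends and were already excluded.
Business days: 168 − 6 = 162.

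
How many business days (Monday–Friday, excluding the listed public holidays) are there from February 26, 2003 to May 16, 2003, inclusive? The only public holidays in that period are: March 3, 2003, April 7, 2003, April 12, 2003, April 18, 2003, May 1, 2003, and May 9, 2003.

February 26, 2003 is a Wednesday.
That's 80 days from start to end, counting both.
80 = 7 × 11 + 3, so there are 11 full weeks plus 3 extra days.
Each full week contributes 5 weekdays (Mon–Fri): 11 × 5 = 55.
The 3 extra days are Wednesday, Thursday, Friday — 3 of them qualify.
Total: 55 + 3 = 58.
Holidays: March 3, 2003 (Mon); April 7, 2003 (Mon); April 12, 2003 (Sat); April 18, 2003 (Fri); May 1, 2003 (Thu); May 9, 2003 (Fri).
5 of the 6 holidays fall on weekdays; the rest are weekends and were already excluded.
Business days: 58 − 5 = 53.

53 business days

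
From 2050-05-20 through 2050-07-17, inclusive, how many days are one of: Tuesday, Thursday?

2050-05-20 is a Friday.
From 2050-05-20 to 2050-07-17 is 59 days inclusive.
59 = 7 × 8 + 3, so there are 8 full weeks plus 3 extra days.
Each full week contributes 2 days from the set (Tue, Thu): 8 × 2 = 16.
The 3 extra days are Fri, Sat, Sun — none qualify.
Total: 16 + 0 = 16.

16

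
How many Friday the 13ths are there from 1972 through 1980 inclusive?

14

Friday-the-13ths by year:
1972: Oct
1973: Apr, Jul
1974: Sep, Dec
1975: Jun
1976: Feb, Aug
1977: May
1978: Jan, Oct
1979: Apr, Jul
1980: Jun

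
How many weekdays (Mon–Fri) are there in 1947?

1947-01-01 is a Wednesday.
That's 365 days from start to end, counting both.
365 = 7 × 52 + 1, so there are 52 full weeks plus 1 extra day.
Each full week contributes 5 weekdays (Mon–Fri): 52 × 5 = 260.
The 1 extra day is Wednesday — 1 of them qualifies.
Total: 260 + 1 = 261.

261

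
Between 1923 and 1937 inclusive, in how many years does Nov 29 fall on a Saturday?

Day of week of November 29 in each year:
1923: Thu, 1924: Sat ✓, 1925: Sun, 1926: Mon, 1927: Tue, 1928: Thu, 1929: Fri, 1930: Sat ✓, 1931: Sun, 1932: Tue, 1933: Wed, 1934: Thu, 1935: Fri, 1936: Sun, 1937: Mon
Saturdays: 1924, 1930.

2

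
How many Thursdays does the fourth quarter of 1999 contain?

13

Oct 1, 1999 is a Friday.
From Oct 1, 1999 to Dec 31, 1999 is 92 days inclusive.
92 = 7 × 13 + 1, so there are 13 full weeks plus 1 extra day.
Each full week contributes one Thursday: 13 so far.
The 1 extra day is Friday — none qualify.
Total: 13 + 0 = 13.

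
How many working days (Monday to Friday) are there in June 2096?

21

2096-06-01 is a Friday.
That's 30 days from start to end, counting both.
30 = 7 × 4 + 2, so there are 4 full weeks plus 2 extra days.
Each full week contributes 5 weekdays (Mon–Fri): 4 × 5 = 20.
The 2 extra days are Fri, Sat — 1 of them qualifies.
Total: 20 + 1 = 21.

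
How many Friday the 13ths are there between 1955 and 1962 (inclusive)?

Friday-the-13ths by year:
1955: May
1956: Jan, Apr, Jul
1957: Sep, Dec
1958: Jun
1959: Feb, Mar, Nov
1960: May
1961: Jan, Oct
1962: Apr, Jul

15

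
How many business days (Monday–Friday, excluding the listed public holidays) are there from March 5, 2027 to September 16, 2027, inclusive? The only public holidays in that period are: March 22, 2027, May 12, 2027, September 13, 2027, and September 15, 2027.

136 business days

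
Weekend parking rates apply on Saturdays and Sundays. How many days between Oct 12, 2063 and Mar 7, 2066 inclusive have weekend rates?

Oct 12, 2063 is a Friday.
That's 878 days from start to end, counting both.
878 = 7 × 125 + 3, so there are 125 full weeks plus 3 extra days.
Each full week contributes 2 weekend days (Sat, Sun): 125 × 2 = 250.
The 3 extra days are Friday, Saturday, Sunday — 2 of them qualify.
Total: 250 + 2 = 252.

252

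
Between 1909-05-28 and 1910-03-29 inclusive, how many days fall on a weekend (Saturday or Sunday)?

88

1909-05-28 is a Friday.
That's 306 days from start to end, counting both.
306 = 7 × 43 + 5, so there are 43 full weeks plus 5 extra days.
Each full week contributes 2 weekend days (Sat, Sun): 43 × 2 = 86.
The 5 extra days are Friday, Saturday, Sunday, Monday, Tuesday — 2 of them qualify.
Total: 86 + 2 = 88.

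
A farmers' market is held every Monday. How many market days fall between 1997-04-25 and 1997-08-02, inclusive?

1997-04-25 is a Friday.
The range spans 100 days (inclusive of both endpoints).
100 = 7 × 14 + 2, so there are 14 full weeks plus 2 extra days.
Each full week contributes one Monday: 14 so far.
The 2 extra days are Friday, Saturday — none qualify.
Total: 14 + 0 = 14.

14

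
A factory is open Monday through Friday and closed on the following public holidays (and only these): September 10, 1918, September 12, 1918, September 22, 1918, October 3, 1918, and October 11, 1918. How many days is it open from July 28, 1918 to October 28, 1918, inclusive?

62

July 28, 1918 is a Sunday.
That's 93 days from start to end, counting both.
93 = 7 × 13 + 2, so there are 13 full weeks plus 2 extra days.
Each full week contributes 5 weekdays (Mon–Fri): 13 × 5 = 65.
The 2 extra days are Sunday, Monday — 1 of them qualifies.
Total: 65 + 1 = 66.
Holidays: September 10, 1918 (Tue); September 12, 1918 (Thu); September 22, 1918 (Sun); October 3, 1918 (Thu); October 11, 1918 (Fri).
4 of the 5 holidays fall on weekdays; the rest are weekends and were already excluded.
Business days: 66 − 4 = 62.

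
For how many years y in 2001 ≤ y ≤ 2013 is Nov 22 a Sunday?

Day of week of November 22 in each year:
2001: Thu, 2002: Fri, 2003: Sat, 2004: Mon, 2005: Tue, 2006: Wed, 2007: Thu, 2008: Sat, 2009: Sun ✓, 2010: Mon, 2011: Tue, 2012: Thu, 2013: Fri
Sundays: 2009.

1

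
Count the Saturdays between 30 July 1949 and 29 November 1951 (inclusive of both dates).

122 Saturdays

30 July 1949 is a Saturday.
That's 853 days from start to end, counting both.
853 = 7 × 121 + 6, so there are 121 full weeks plus 6 extra days.
Each full week contributes one Saturday: 121 so far.
The 6 extra days are Saturday, Sunday, Monday, Tuesday, Wednesday, Thursday — 1 of them qualifies.
Total: 121 + 1 = 122.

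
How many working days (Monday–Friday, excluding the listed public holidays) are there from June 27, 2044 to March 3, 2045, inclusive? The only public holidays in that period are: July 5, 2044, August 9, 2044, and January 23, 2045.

177 working days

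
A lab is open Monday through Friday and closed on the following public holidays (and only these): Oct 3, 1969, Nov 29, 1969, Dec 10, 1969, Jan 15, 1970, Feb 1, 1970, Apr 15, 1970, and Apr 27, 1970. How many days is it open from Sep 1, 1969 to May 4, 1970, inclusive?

171

Sep 1, 1969 is a Monday.
The range spans 246 days (inclusive of both endpoints).
246 = 7 × 35 + 1, so there are 35 full weeks plus 1 extra day.
Each full week contributes 5 weekdays (Mon–Fri): 35 × 5 = 175.
The 1 extra day is Monday — 1 of them qualifies.
Total: 175 + 1 = 176.
Holidays: Oct 3, 1969 (Fri); Nov 29, 1969 (Sat); Dec 10, 1969 (Wed); Jan 15, 1970 (Thu); Feb 1, 1970 (Sun); Apr 15, 1970 (Wed); Apr 27, 1970 (Mon).
5 of the 7 holidays fall on weekdays; the rest are weekends and were already excluded.
Business days: 176 − 5 = 171.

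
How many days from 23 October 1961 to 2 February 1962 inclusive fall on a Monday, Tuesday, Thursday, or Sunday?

23 October 1961 is a Monday.
From 23 October 1961 to 2 February 1962 is 103 days inclusive.
103 = 7 × 14 + 5, so there are 14 full weeks plus 5 extra days.
Each full week contributes 4 days from the set (Mon, Tue, Thu, Sun): 14 × 4 = 56.
The 5 extra days are Mon, Tue, Wed, Thu, Fri — 3 of them qualify.
Total: 56 + 3 = 59.

59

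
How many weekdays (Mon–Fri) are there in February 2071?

20 weekdays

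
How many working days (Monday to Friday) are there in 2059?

261

January 1, 2059 is a Wednesday.
The range spans 365 days (inclusive of both endpoints).
365 = 7 × 52 + 1, so there are 52 full weeks plus 1 extra day.
Each full week contributes 5 weekdays (Mon–Fri): 52 × 5 = 260.
The 1 extra day is Wed — 1 of them qualifies.
Total: 260 + 1 = 261.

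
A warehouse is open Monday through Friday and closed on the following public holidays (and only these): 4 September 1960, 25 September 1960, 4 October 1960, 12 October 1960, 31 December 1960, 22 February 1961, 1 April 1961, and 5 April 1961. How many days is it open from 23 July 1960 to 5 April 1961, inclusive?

179

23 July 1960 is a Saturday.
That's 257 days from start to end, counting both.
257 = 7 × 36 + 5, so there are 36 full weeks plus 5 extra days.
Each full week contributes 5 weekdays (Mon–Fri): 36 × 5 = 180.
The 5 extra days are Saturday, Sunday, Monday, Tuesday, Wednesday — 3 of them qualify.
Total: 180 + 3 = 183.
Holidays: 4 September 1960 (Sun); 25 September 1960 (Sun); 4 October 1960 (Tue); 12 October 1960 (Wed); 31 December 1960 (Sat); 22 February 1961 (Wed); 1 April 1961 (Sat); 5 April 1961 (Wed).
4 of the 8 holidays fall on weekdays; the rest are weekends and were already excluded.
Business days: 183 − 4 = 179.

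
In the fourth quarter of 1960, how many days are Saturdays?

1960-10-01 is a Saturday.
That's 92 days from start to end, counting both.
92 = 7 × 13 + 1, so there are 13 full weeks plus 1 extra day.
Each full week contributes one Saturday: 13 so far.
The 1 extra day is Saturday — 1 of them qualifies.
Total: 13 + 1 = 14.

14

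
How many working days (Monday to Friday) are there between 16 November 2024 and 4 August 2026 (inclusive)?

16 November 2024 is a Saturday.
The range spans 627 days (inclusive of both endpoints).
627 = 7 × 89 + 4, so there are 89 full weeks plus 4 extra days.
Each full week contributes 5 weekdays (Mon–Fri): 89 × 5 = 445.
The 4 extra days are Sat, Sun, Mon, Tue — 2 of them qualify.
Total: 445 + 2 = 447.

447 weekdays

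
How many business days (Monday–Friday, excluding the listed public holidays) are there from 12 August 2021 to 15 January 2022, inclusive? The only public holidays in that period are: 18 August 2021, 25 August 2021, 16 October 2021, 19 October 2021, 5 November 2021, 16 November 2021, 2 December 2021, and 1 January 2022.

106 business days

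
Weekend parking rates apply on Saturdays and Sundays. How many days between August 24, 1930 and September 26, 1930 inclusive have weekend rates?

August 24, 1930 is a Sunday.
That's 34 days from start to end, counting both.
34 = 7 × 4 + 6, so there are 4 full weeks plus 6 extra days.
Each full week contributes 2 weekend days (Sat, Sun): 4 × 2 = 8.
The 6 extra days are Sunday, Monday, Tuesday, Wednesday, Thursday, Friday — 1 of them qualifies.
Total: 8 + 1 = 9.

9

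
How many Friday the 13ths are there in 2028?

The 13th falls on a Friday when the month's 13th has weekday Fri.
Jan 13 is Thu; Feb 13 is Sun; Mar 13 is Mon; Apr 13 is Thu; May 13 is Sat; Jun 13 is Tue; Jul 13 is Thu; Aug 13 is Sun; Sep 13 is Wed; Oct 13 is Fri ✓; Nov 13 is Mon; Dec 13 is Wed.
Friday the 13ths: Oct.

1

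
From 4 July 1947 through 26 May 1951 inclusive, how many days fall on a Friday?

204

4 July 1947 is a Friday.
The range spans 1423 days (inclusive of both endpoints).
1423 = 7 × 203 + 2, so there are 203 full weeks plus 2 extra days.
Each full week contributes one Friday: 203 so far.
The 2 extra days are Fri, Sat — 1 of them qualifies.
Total: 203 + 1 = 204.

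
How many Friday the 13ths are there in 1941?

1

The 13th falls on a Friday when the month's 13th has weekday Fri.
Jan 13 is Mon; Feb 13 is Thu; Mar 13 is Thu; Apr 13 is Sun; May 13 is Tue; Jun 13 is Fri ✓; Jul 13 is Sun; Aug 13 is Wed; Sep 13 is Sat; Oct 13 is Mon; Nov 13 is Thu; Dec 13 is Sat.
Friday the 13ths: Jun.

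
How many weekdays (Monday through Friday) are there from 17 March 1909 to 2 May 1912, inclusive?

817

17 March 1909 is a Wednesday.
The range spans 1143 days (inclusive of both endpoints).
1143 = 7 × 163 + 2, so there are 163 full weeks plus 2 extra days.
Each full week contributes 5 weekdays (Mon–Fri): 163 × 5 = 815.
The 2 extra days are Wed, Thu — 2 of them qualify.
Total: 815 + 2 = 817.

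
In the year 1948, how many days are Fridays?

53

1948-01-01 is a Thursday.
From 1948-01-01 to 1948-12-31 is 366 days inclusive.
366 = 7 × 52 + 2, so there are 52 full weeks plus 2 extra days.
Each full week contributes one Friday: 52 so far.
The 2 extra days are Thursday, Friday — 1 of them qualifies.
Total: 52 + 1 = 53.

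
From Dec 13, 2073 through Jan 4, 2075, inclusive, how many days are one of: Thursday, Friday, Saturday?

Dec 13, 2073 is a Wednesday.
From Dec 13, 2073 to Jan 4, 2075 is 388 days inclusive.
388 = 7 × 55 + 3, so there are 55 full weeks plus 3 extra days.
Each full week contributes 3 days from the set (Thu, Fri, Sat): 55 × 3 = 165.
The 3 extra days are Wed, Thu, Fri — 2 of them qualify.
Total: 165 + 2 = 167.

167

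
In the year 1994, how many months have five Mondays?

4

A month has five Mondays exactly when Monday falls within its first (length − 28) days.
Jan: 31 days, starts Sat → 5 of Sat, Sun, Mon ✓
Feb: 28 days, starts Tue → 5 of (none)
Mar: 31 days, starts Tue → 5 of Tue, Wed, Thu
Apr: 30 days, starts Fri → 5 of Fri, Sat
May: 31 days, starts Sun → 5 of Sun, Mon, Tue ✓
Jun: 30 days, starts Wed → 5 of Wed, Thu
Jul: 31 days, starts Fri → 5 of Fri, Sat, Sun
Aug: 31 days, starts Mon → 5 of Mon, Tue, Wed ✓
Sep: 30 days, starts Thu → 5 of Thu, Fri
Oct: 31 days, starts Sat → 5 of Sat, Sun, Mon ✓
Nov: 30 days, starts Tue → 5 of Tue, Wed
Dec: 31 days, starts Thu → 5 of Thu, Fri, Sat
Months with five Mondays: Jan, May, Aug, Oct.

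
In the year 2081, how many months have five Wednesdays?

A month has five Wednesdays exactly when Wednesday falls within its first (length − 28) days.
Jan: 31 days, starts Wed → 5 of Wed, Thu, Fri ✓
Feb: 28 days, starts Sat → 5 of (none)
Mar: 31 days, starts Sat → 5 of Sat, Sun, Mon
Apr: 30 days, starts Tue → 5 of Tue, Wed ✓
May: 31 days, starts Thu → 5 of Thu, Fri, Sat
Jun: 30 days, starts Sun → 5 of Sun, Mon
Jul: 31 days, starts Tue → 5 of Tue, Wed, Thu ✓
Aug: 31 days, starts Fri → 5 of Fri, Sat, Sun
Sep: 30 days, starts Mon → 5 of Mon, Tue
Oct: 31 days, starts Wed → 5 of Wed, Thu, Fri ✓
Nov: 30 days, starts Sat → 5 of Sat, Sun
Dec: 31 days, starts Mon → 5 of Mon, Tue, Wed ✓
Months with five Wednesdays: Jan, Apr, Jul, Oct, Dec.

5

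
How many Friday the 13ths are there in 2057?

The 13th falls on a Friday when the month's 13th has weekday Fri.
Jan 13 is Sat; Feb 13 is Tue; Mar 13 is Tue; Apr 13 is Fri ✓; May 13 is Sun; Jun 13 is Wed; Jul 13 is Fri ✓; Aug 13 is Mon; Sep 13 is Thu; Oct 13 is Sat; Nov 13 is Tue; Dec 13 is Thu.
Friday the 13ths: Apr, Jul.

2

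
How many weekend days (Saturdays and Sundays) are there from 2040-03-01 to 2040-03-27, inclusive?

2040-03-01 is a Thursday.
That's 27 days from start to end, counting both.
27 = 7 × 3 + 6, so there are 3 full weeks plus 6 extra days.
Each full week contributes 2 weekend days (Sat, Sun): 3 × 2 = 6.
The 6 extra days are Thu, Fri, Sat, Sun, Mon, Tue — 2 of them qualify.
Total: 6 + 2 = 8.

8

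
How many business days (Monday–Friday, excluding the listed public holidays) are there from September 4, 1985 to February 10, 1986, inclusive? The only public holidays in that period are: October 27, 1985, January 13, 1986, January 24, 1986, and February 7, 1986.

September 4, 1985 is a Wednesday.
That's 160 days from start to end, counting both.
160 = 7 × 22 + 6, so there are 22 full weeks plus 6 extra days.
Each full week contributes 5 weekdays (Mon–Fri): 22 × 5 = 110.
The 6 extra days are Wed, Thu, Fri, Sat, Sun, Mon — 4 of them qualify.
Total: 110 + 4 = 114.
Holidays: October 27, 1985 (Sun); January 13, 1986 (Mon); January 24, 1986 (Fri); February 7, 1986 (Fri).
3 of the 4 holidays fall on weekdays; the rest are weekends and were already excluded.
Business days: 114 − 3 = 111.

111 business days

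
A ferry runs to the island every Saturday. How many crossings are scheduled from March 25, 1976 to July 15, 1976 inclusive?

16

March 25, 1976 is a Thursday.
The range spans 113 days (inclusive of both endpoints).
113 = 7 × 16 + 1, so there are 16 full weeks plus 1 extra day.
Each full week contributes one Saturday: 16 so far.
The 1 extra day is Thu — none qualify.
Total: 16 + 0 = 16.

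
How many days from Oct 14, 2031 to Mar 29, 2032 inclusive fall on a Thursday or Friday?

48

Oct 14, 2031 is a Tuesday.
From Oct 14, 2031 to Mar 29, 2032 is 168 days inclusive.
168 = 7 × 24, so the span is exactly 24 full weeks.
Each full week contributes 2 days from the set (Thu, Fri): 24 × 2 = 48.
Total: 48.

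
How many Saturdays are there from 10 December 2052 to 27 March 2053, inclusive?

10 December 2052 is a Tuesday.
The range spans 108 days (inclusive of both endpoints).
108 = 7 × 15 + 3, so there are 15 full weeks plus 3 extra days.
Each full week contributes one Saturday: 15 so far.
The 3 extra days are Tuesday, Wednesday, Thursday — none qualify.
Total: 15 + 0 = 15.

15 Saturdays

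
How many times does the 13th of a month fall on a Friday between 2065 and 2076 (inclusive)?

23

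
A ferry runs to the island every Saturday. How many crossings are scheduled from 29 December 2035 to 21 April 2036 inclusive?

17

29 December 2035 is a Saturday.
That's 115 days from start to end, counting both.
115 = 7 × 16 + 3, so there are 16 full weeks plus 3 extra days.
Each full week contributes one Saturday: 16 so far.
The 3 extra days are Sat, Sun, Mon — 1 of them qualifies.
Total: 16 + 1 = 17.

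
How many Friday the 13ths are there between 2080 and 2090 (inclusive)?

18

Friday-the-13ths by year:
2080: Sep, Dec
2081: Jun
2082: Feb, Mar, Nov
2083: Aug
2084: Oct
2085: Apr, Jul
2086: Sep, Dec
2087: Jun
2088: Feb, Aug
2089: May
2090: Jan, Oct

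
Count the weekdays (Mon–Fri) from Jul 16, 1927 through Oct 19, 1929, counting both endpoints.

Jul 16, 1927 is a Saturday.
That's 827 days from start to end, counting both.
827 = 7 × 118 + 1, so there are 118 full weeks plus 1 extra day.
Each full week contributes 5 weekdays (Mon–Fri): 118 × 5 = 590.
The 1 extra day is Saturday — none qualify.
Total: 590 + 0 = 590.

590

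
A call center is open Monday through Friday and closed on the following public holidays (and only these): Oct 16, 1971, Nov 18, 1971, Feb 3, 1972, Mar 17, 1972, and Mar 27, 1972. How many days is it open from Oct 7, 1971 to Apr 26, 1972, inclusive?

141 working days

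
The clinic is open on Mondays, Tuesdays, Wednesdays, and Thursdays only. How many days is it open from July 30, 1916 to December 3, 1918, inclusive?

July 30, 1916 is a Sunday.
The range spans 857 days (inclusive of both endpoints).
857 = 7 × 122 + 3, so there are 122 full weeks plus 3 extra days.
Each full week contributes 4 days from the set (Mon, Tue, Wed, Thu): 122 × 4 = 488.
The 3 extra days are Sunday, Monday, Tuesday — 2 of them qualify.
Total: 488 + 2 = 490.

490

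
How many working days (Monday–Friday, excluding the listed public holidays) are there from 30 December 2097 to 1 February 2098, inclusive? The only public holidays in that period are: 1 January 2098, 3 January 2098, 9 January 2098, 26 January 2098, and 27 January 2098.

21 working days

30 December 2097 is a Monday.
From 30 December 2097 to 1 February 2098 is 34 days inclusive.
34 = 7 × 4 + 6, so there are 4 full weeks plus 6 extra days.
Each full week contributes 5 weekdays (Mon–Fri): 4 × 5 = 20.
The 6 extra days are Monday, Tuesday, Wednesday, Thursday, Friday, Saturday — 5 of them qualify.
Total: 20 + 5 = 25.
Holidays: 1 January 2098 (Wed); 3 January 2098 (Fri); 9 January 2098 (Thu); 26 January 2098 (Sun); 27 January 2098 (Mon).
4 of the 5 holidays fall on weekdays; the rest are weekends and were already excluded.
Business days: 25 − 4 = 21.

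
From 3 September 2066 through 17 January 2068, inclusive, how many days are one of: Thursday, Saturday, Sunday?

215

3 September 2066 is a Friday.
That's 502 days from start to end, counting both.
502 = 7 × 71 + 5, so there are 71 full weeks plus 5 extra days.
Each full week contributes 3 days from the set (Thu, Sat, Sun): 71 × 3 = 213.
The 5 extra days are Fri, Sat, Sun, Mon, Tue — 2 of them qualify.
Total: 213 + 2 = 215.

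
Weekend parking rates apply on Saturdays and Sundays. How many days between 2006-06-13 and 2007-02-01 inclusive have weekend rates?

66

2006-06-13 is a Tuesday.
That's 234 days from start to end, counting both.
234 = 7 × 33 + 3, so there are 33 full weeks plus 3 extra days.
Each full week contributes 2 weekend days (Sat, Sun): 33 × 2 = 66.
The 3 extra days are Tue, Wed, Thu — none qualify.
Total: 66 + 0 = 66.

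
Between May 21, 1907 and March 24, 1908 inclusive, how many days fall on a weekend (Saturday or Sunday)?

88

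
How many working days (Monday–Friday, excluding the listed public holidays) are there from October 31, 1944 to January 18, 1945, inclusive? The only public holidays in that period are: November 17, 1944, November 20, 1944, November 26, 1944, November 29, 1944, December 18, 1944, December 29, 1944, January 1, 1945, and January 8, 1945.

October 31, 1944 is a Tuesday.
From October 31, 1944 to January 18, 1945 is 80 days inclusive.
80 = 7 × 11 + 3, so there are 11 full weeks plus 3 extra days.
Each full week contributes 5 weekdays (Mon–Fri): 11 × 5 = 55.
The 3 extra days are Tuesday, Wednesday, Thursday — 3 of them qualify.
Total: 55 + 3 = 58.
Holidays: November 17, 1944 (Fri); November 20, 1944 (Mon); November 26, 1944 (Sun); November 29, 1944 (Wed); December 18, 1944 (Mon); December 29, 1944 (Fri); January 1, 1945 (Mon); January 8, 1945 (Mon).
7 of the 8 holidays fall on weekdays; the rest are weekends and were already excluded.
Business days: 58 − 7 = 51.

51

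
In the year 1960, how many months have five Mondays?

4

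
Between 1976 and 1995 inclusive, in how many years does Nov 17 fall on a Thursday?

4

Day of week of November 17 in each year:
1976: Wed, 1977: Thu ✓, 1978: Fri, 1979: Sat, 1980: Mon, 1981: Tue, 1982: Wed, 1983: Thu ✓, 1984: Sat, 1985: Sun, 1986: Mon, 1987: Tue, 1988: Thu ✓, 1989: Fri, 1990: Sat, 1991: Sun, 1992: Tue, 1993: Wed, 1994: Thu ✓, 1995: Fri
Thursdays: 1977, 1983, 1988, 1994.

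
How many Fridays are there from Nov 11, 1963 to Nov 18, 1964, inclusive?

53

Nov 11, 1963 is a Monday.
That's 374 days from start to end, counting both.
374 = 7 × 53 + 3, so there are 53 full weeks plus 3 extra days.
Each full week contributes one Friday: 53 so far.
The 3 extra days are Mon, Tue, Wed — none qualify.
Total: 53 + 0 = 53.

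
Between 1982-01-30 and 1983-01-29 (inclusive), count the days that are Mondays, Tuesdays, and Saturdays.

157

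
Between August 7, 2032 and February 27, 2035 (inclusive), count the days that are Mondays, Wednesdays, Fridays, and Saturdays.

534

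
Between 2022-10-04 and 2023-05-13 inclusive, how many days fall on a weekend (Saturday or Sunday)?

63

2022-10-04 is a Tuesday.
From 2022-10-04 to 2023-05-13 is 222 days inclusive.
222 = 7 × 31 + 5, so there are 31 full weeks plus 5 extra days.
Each full week contributes 2 weekend days (Sat, Sun): 31 × 2 = 62.
The 5 extra days are Tuesday, Wednesday, Thursday, Friday, Saturday — 1 of them qualifies.
Total: 62 + 1 = 63.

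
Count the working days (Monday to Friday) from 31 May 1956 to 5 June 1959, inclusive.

787 weekdays

31 May 1956 is a Thursday.
The range spans 1101 days (inclusive of both endpoints).
1101 = 7 × 157 + 2, so there are 157 full weeks plus 2 extra days.
Each full week contributes 5 weekdays (Mon–Fri): 157 × 5 = 785.
The 2 extra days are Thursday, Friday — 2 of them qualify.
Total: 785 + 2 = 787.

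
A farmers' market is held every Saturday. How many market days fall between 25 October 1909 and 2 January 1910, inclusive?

25 October 1909 is a Monday.
The range spans 70 days (inclusive of both endpoints).
70 = 7 × 10, so the span is exactly 10 full weeks.
Each full week contributes one Saturday: 10 so far.
Total: 10.

10 Saturdays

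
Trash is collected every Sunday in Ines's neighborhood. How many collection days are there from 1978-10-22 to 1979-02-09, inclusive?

16

1978-10-22 is a Sunday.
The range spans 111 days (inclusive of both endpoints).
111 = 7 × 15 + 6, so there are 15 full weeks plus 6 extra days.
Each full week contributes one Sunday: 15 so far.
The 6 extra days are Sunday, Monday, Tuesday, Wednesday, Thursday, Friday — 1 of them qualifies.
Total: 15 + 1 = 16.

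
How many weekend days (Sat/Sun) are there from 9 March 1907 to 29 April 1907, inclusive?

9 March 1907 is a Saturday.
From 9 March 1907 to 29 April 1907 is 52 days inclusive.
52 = 7 × 7 + 3, so there are 7 full weeks plus 3 extra days.
Each full week contributes 2 weekend days (Sat, Sun): 7 × 2 = 14.
The 3 extra days are Sat, Sun, Mon — 2 of them qualify.
Total: 14 + 2 = 16.

16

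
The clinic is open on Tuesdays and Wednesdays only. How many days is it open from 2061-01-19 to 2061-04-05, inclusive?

22

2061-01-19 is a Wednesday.
That's 77 days from start to end, counting both.
77 = 7 × 11, so the span is exactly 11 full weeks.
Each full week contributes 2 days from the set (Tue, Wed): 11 × 2 = 22.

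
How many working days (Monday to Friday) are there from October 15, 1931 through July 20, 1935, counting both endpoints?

October 15, 1931 is a Thursday.
The range spans 1375 days (inclusive of both endpoints).
1375 = 7 × 196 + 3, so there are 196 full weeks plus 3 extra days.
Each full week contributes 5 weekdays (Mon–Fri): 196 × 5 = 980.
The 3 extra days are Thursday, Friday, Saturday — 2 of them qualify.
Total: 980 + 2 = 982.

982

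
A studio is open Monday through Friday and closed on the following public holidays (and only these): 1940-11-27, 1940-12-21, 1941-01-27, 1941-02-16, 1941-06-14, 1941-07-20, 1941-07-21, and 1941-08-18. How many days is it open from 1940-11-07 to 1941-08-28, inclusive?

1940-11-07 is a Thursday.
The range spans 295 days (inclusive of both endpoints).
295 = 7 × 42 + 1, so there are 42 full weeks plus 1 extra day.
Each full week contributes 5 weekdays (Mon–Fri): 42 × 5 = 210.
The 1 extra day is Thu — 1 of them qualifies.
Total: 210 + 1 = 211.
Holidays: 1940-11-27 (Wed); 1940-12-21 (Sat); 1941-01-27 (Mon); 1941-02-16 (Sun); 1941-06-14 (Sat); 1941-07-20 (Sun); 1941-07-21 (Mon); 1941-08-18 (Mon).
4 of the 8 holidays fall on weekdays; the rest are weekends and were already excluded.
Business days: 211 − 4 = 207.

207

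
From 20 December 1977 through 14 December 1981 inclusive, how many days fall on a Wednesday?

20 December 1977 is a Tuesday.
That's 1456 days from start to end, counting both.
1456 = 7 × 208, so the span is exactly 208 full weeks.
Each full week contributes one Wednesday: 208 so far.

208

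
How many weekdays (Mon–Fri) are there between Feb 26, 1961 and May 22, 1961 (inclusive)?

Feb 26, 1961 is a Sunday.
That's 86 days from start to end, counting both.
86 = 7 × 12 + 2, so there are 12 full weeks plus 2 extra days.
Each full week contributes 5 weekdays (Mon–Fri): 12 × 5 = 60.
The 2 extra days are Sun, Mon — 1 of them qualifies.
Total: 60 + 1 = 61.

61 weekdays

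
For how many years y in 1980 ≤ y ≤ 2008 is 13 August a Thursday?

Day of week of August 13 in each year:
1980: Wed, 1981: Thu ✓, 1982: Fri, 1983: Sat, 1984: Mon, 1985: Tue, 1986: Wed, 1987: Thu ✓, 1988: Sat, 1989: Sun, 1990: Mon, 1991: Tue, 1992: Thu ✓, 1993: Fri, 1994: Sat, 1995: Sun, 1996: Tue, 1997: Wed, 1998: Thu ✓, 1999: Fri, 2000: Sun, 2001: Mon, 2002: Tue, 2003: Wed, 2004: Fri, 2005: Sat, 2006: Sun, 2007: Mon, 2008: Wed
Thursdays: 1981, 1987, 1992, 1998.

4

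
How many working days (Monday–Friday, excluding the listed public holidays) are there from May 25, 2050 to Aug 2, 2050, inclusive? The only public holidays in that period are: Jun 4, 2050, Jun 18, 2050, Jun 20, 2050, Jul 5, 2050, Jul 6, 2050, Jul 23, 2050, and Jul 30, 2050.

May 25, 2050 is a Wednesday.
That's 70 days from start to end, counting both.
70 = 7 × 10, so the span is exactly 10 full weeks.
Each full week contributes 5 weekdays (Mon–Fri): 10 × 5 = 50.
Holidays: Jun 4, 2050 (Sat); Jun 18, 2050 (Sat); Jun 20, 2050 (Mon); Jul 5, 2050 (Tue); Jul 6, 2050 (Wed); Jul 23, 2050 (Sat); Jul 30, 2050 (Sat).
3 of the 7 holidays fall on weekdays; the rest are weekends and were already excluded.
Business days: 50 − 3 = 47.

47 working days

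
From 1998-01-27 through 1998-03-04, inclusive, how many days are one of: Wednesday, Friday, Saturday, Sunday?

1998-01-27 is a Tuesday.
From 1998-01-27 to 1998-03-04 is 37 days inclusive.
37 = 7 × 5 + 2, so there are 5 full weeks plus 2 extra days.
Each full week contributes 4 days from the set (Wed, Fri, Sat, Sun): 5 × 4 = 20.
The 2 extra days are Tue, Wed — 1 of them qualifies.
Total: 20 + 1 = 21.

21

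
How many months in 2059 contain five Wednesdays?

5

A month has five Wednesdays exactly when Wednesday falls within its first (length − 28) days.
Jan: 31 days, starts Wed → 5 of Wed, Thu, Fri ✓
Feb: 28 days, starts Sat → 5 of (none)
Mar: 31 days, starts Sat → 5 of Sat, Sun, Mon
Apr: 30 days, starts Tue → 5 of Tue, Wed ✓
May: 31 days, starts Thu → 5 of Thu, Fri, Sat
Jun: 30 days, starts Sun → 5 of Sun, Mon
Jul: 31 days, starts Tue → 5 of Tue, Wed, Thu ✓
Aug: 31 days, starts Fri → 5 of Fri, Sat, Sun
Sep: 30 days, starts Mon → 5 of Mon, Tue
Oct: 31 days, starts Wed → 5 of Wed, Thu, Fri ✓
Nov: 30 days, starts Sat → 5 of Sat, Sun
Dec: 31 days, starts Mon → 5 of Mon, Tue, Wed ✓
Months with five Wednesdays: Jan, Apr, Jul, Oct, Dec.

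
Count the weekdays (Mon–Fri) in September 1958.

1958-09-01 is a Monday.
That's 30 days from start to end, counting both.
30 = 7 × 4 + 2, so there are 4 full weeks plus 2 extra days.
Each full week contributes 5 weekdays (Mon–Fri): 4 × 5 = 20.
The 2 extra days are Mon, Tue — 2 of them qualify.
Total: 20 + 2 = 22.

22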